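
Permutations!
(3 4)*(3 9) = (3 4 9) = [0, 1, 2, 4, 9, 5, 6, 7, 8, 3]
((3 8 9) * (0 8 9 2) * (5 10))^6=((0 8 2)(3 9)(5 10))^6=(10)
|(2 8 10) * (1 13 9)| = 3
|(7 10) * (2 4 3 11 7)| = 6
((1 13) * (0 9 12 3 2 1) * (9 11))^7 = (0 13 1 2 3 12 9 11)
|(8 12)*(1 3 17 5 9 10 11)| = |(1 3 17 5 9 10 11)(8 12)| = 14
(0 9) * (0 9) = (9) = [0, 1, 2, 3, 4, 5, 6, 7, 8, 9]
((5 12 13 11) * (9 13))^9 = (5 11 13 9 12)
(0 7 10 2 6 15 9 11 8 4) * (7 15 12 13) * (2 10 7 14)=(0 15 9 11 8 4)(2 6 12 13 14)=[15, 1, 6, 3, 0, 5, 12, 7, 4, 11, 10, 8, 13, 14, 2, 9]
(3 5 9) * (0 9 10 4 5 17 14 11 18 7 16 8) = [9, 1, 2, 17, 5, 10, 6, 16, 0, 3, 4, 18, 12, 13, 11, 15, 8, 14, 7] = (0 9 3 17 14 11 18 7 16 8)(4 5 10)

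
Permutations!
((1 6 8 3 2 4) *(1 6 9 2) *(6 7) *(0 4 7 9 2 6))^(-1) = (0 7 2 1 3 8 6 9 4)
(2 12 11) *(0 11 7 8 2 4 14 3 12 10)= (0 11 4 14 3 12 7 8 2 10)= [11, 1, 10, 12, 14, 5, 6, 8, 2, 9, 0, 4, 7, 13, 3]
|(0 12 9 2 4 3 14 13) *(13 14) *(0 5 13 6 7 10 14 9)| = 8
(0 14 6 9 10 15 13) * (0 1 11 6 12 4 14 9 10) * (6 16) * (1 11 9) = [1, 9, 2, 3, 14, 5, 10, 7, 8, 0, 15, 16, 4, 11, 12, 13, 6] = (0 1 9)(4 14 12)(6 10 15 13 11 16)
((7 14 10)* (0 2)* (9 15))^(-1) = (0 2)(7 10 14)(9 15)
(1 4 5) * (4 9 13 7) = (1 9 13 7 4 5) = [0, 9, 2, 3, 5, 1, 6, 4, 8, 13, 10, 11, 12, 7]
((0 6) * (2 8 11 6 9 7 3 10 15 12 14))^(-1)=((0 9 7 3 10 15 12 14 2 8 11 6))^(-1)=(0 6 11 8 2 14 12 15 10 3 7 9)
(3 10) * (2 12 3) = [0, 1, 12, 10, 4, 5, 6, 7, 8, 9, 2, 11, 3] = (2 12 3 10)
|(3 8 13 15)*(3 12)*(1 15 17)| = |(1 15 12 3 8 13 17)| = 7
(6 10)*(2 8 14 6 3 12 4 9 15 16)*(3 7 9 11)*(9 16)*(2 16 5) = [0, 1, 8, 12, 11, 2, 10, 5, 14, 15, 7, 3, 4, 13, 6, 9, 16] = (16)(2 8 14 6 10 7 5)(3 12 4 11)(9 15)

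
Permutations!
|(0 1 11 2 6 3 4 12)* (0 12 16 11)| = |(0 1)(2 6 3 4 16 11)| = 6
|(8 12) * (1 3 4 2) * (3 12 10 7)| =|(1 12 8 10 7 3 4 2)| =8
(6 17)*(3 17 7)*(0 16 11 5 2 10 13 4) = (0 16 11 5 2 10 13 4)(3 17 6 7) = [16, 1, 10, 17, 0, 2, 7, 3, 8, 9, 13, 5, 12, 4, 14, 15, 11, 6]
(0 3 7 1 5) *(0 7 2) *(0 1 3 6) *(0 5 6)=(1 6 5 7 3 2)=[0, 6, 1, 2, 4, 7, 5, 3]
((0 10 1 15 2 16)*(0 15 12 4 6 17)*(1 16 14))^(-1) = ((0 10 16 15 2 14 1 12 4 6 17))^(-1) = (0 17 6 4 12 1 14 2 15 16 10)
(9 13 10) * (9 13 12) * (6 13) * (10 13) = [0, 1, 2, 3, 4, 5, 10, 7, 8, 12, 6, 11, 9, 13] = (13)(6 10)(9 12)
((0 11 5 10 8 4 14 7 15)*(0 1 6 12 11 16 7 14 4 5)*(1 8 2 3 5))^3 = (0 15 6)(1 11 7)(2 10 5 3)(8 12 16)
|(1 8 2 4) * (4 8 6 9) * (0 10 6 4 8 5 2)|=10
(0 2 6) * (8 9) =(0 2 6)(8 9) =[2, 1, 6, 3, 4, 5, 0, 7, 9, 8]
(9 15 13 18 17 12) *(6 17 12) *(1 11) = (1 11)(6 17)(9 15 13 18 12) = [0, 11, 2, 3, 4, 5, 17, 7, 8, 15, 10, 1, 9, 18, 14, 13, 16, 6, 12]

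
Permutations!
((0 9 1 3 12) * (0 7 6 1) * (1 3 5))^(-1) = ((0 9)(1 5)(3 12 7 6))^(-1) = (0 9)(1 5)(3 6 7 12)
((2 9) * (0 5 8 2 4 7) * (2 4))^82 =(9)(0 8 7 5 4)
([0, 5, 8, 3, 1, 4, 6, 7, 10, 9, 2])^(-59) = (1 5 4)(2 8 10)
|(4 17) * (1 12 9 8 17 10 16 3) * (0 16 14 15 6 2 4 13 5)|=30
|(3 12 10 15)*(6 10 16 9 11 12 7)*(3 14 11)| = 10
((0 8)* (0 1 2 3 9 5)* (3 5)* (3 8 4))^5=(0 1 3 5 8 4 2 9)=((0 4 3 9 8 1 2 5))^5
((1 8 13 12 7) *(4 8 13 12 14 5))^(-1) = (1 7 12 8 4 5 14 13)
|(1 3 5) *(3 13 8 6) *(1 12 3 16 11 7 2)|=|(1 13 8 6 16 11 7 2)(3 5 12)|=24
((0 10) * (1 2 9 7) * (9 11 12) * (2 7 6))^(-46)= (2 6 9 12 11)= ((0 10)(1 7)(2 11 12 9 6))^(-46)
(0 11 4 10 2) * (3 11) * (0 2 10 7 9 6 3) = [0, 1, 2, 11, 7, 5, 3, 9, 8, 6, 10, 4] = (3 11 4 7 9 6)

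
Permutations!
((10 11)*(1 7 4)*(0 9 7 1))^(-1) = ((0 9 7 4)(10 11))^(-1) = (0 4 7 9)(10 11)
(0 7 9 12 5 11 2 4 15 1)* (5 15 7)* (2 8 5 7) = [7, 0, 4, 3, 2, 11, 6, 9, 5, 12, 10, 8, 15, 13, 14, 1] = (0 7 9 12 15 1)(2 4)(5 11 8)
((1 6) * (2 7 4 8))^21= (1 6)(2 7 4 8)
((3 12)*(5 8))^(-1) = (3 12)(5 8)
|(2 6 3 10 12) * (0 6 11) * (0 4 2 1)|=|(0 6 3 10 12 1)(2 11 4)|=6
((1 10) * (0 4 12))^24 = (12)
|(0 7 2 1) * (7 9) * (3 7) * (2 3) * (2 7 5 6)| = 8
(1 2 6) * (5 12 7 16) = [0, 2, 6, 3, 4, 12, 1, 16, 8, 9, 10, 11, 7, 13, 14, 15, 5] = (1 2 6)(5 12 7 16)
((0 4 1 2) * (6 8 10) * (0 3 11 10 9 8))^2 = ((0 4 1 2 3 11 10 6)(8 9))^2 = (0 1 3 10)(2 11 6 4)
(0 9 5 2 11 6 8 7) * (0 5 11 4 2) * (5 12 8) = (0 9 11 6 5)(2 4)(7 12 8) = [9, 1, 4, 3, 2, 0, 5, 12, 7, 11, 10, 6, 8]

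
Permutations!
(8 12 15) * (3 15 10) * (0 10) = (0 10 3 15 8 12) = [10, 1, 2, 15, 4, 5, 6, 7, 12, 9, 3, 11, 0, 13, 14, 8]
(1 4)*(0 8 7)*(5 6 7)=[8, 4, 2, 3, 1, 6, 7, 0, 5]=(0 8 5 6 7)(1 4)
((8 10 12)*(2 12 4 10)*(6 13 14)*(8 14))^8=(2 14 13)(6 8 12)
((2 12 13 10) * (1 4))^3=(1 4)(2 10 13 12)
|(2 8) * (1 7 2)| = |(1 7 2 8)| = 4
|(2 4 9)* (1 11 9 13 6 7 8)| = 9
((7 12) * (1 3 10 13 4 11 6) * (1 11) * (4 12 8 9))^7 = ((1 3 10 13 12 7 8 9 4)(6 11))^7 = (1 9 7 13 3 4 8 12 10)(6 11)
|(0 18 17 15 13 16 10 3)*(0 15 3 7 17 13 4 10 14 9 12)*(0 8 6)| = 18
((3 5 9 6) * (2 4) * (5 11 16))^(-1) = ((2 4)(3 11 16 5 9 6))^(-1) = (2 4)(3 6 9 5 16 11)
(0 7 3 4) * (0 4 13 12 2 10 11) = (0 7 3 13 12 2 10 11) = [7, 1, 10, 13, 4, 5, 6, 3, 8, 9, 11, 0, 2, 12]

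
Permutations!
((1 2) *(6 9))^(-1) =(1 2)(6 9)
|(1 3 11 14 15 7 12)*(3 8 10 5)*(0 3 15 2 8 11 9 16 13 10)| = |(0 3 9 16 13 10 5 15 7 12 1 11 14 2 8)| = 15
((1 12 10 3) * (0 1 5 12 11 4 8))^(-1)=(0 8 4 11 1)(3 10 12 5)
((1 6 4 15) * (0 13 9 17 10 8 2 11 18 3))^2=(0 9 10 2 18)(1 4)(3 13 17 8 11)(6 15)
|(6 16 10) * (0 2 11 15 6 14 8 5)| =10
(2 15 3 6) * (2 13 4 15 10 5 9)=(2 10 5 9)(3 6 13 4 15)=[0, 1, 10, 6, 15, 9, 13, 7, 8, 2, 5, 11, 12, 4, 14, 3]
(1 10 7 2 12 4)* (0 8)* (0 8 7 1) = (0 7 2 12 4)(1 10) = [7, 10, 12, 3, 0, 5, 6, 2, 8, 9, 1, 11, 4]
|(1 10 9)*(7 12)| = 6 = |(1 10 9)(7 12)|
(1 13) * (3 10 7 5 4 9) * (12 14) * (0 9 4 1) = [9, 13, 2, 10, 4, 1, 6, 5, 8, 3, 7, 11, 14, 0, 12] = (0 9 3 10 7 5 1 13)(12 14)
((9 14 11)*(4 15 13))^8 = (4 13 15)(9 11 14)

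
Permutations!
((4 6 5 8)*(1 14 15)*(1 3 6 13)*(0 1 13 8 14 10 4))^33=(0 4 1 8 10)(3 14 6 15 5)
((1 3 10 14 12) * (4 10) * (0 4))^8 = ((0 4 10 14 12 1 3))^8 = (0 4 10 14 12 1 3)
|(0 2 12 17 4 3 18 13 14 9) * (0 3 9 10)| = |(0 2 12 17 4 9 3 18 13 14 10)| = 11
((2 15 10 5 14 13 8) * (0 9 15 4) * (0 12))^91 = (0 10 13 4 9 5 8 12 15 14 2)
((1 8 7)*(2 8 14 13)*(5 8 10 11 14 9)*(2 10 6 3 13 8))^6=(1 13)(2 14)(3 7)(5 11)(6 8)(9 10)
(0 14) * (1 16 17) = (0 14)(1 16 17) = [14, 16, 2, 3, 4, 5, 6, 7, 8, 9, 10, 11, 12, 13, 0, 15, 17, 1]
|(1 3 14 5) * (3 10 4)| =|(1 10 4 3 14 5)| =6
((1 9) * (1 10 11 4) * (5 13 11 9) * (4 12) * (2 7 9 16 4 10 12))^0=((1 5 13 11 2 7 9 12 10 16 4))^0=(16)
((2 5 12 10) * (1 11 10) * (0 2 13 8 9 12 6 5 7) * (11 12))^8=(0 7 2)(8 10 9 13 11)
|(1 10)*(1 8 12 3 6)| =|(1 10 8 12 3 6)| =6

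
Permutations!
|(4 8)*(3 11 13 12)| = 4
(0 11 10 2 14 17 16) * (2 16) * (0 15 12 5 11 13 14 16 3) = (0 13 14 17 2 16 15 12 5 11 10 3) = [13, 1, 16, 0, 4, 11, 6, 7, 8, 9, 3, 10, 5, 14, 17, 12, 15, 2]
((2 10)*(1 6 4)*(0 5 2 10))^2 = (10)(0 2 5)(1 4 6)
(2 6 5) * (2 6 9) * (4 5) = (2 9)(4 5 6) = [0, 1, 9, 3, 5, 6, 4, 7, 8, 2]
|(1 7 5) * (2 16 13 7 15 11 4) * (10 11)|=|(1 15 10 11 4 2 16 13 7 5)|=10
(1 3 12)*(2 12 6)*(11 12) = (1 3 6 2 11 12) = [0, 3, 11, 6, 4, 5, 2, 7, 8, 9, 10, 12, 1]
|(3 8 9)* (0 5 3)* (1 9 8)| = 5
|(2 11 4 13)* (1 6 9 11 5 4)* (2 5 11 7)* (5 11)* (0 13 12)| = 11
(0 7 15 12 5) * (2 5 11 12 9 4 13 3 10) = (0 7 15 9 4 13 3 10 2 5)(11 12) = [7, 1, 5, 10, 13, 0, 6, 15, 8, 4, 2, 12, 11, 3, 14, 9]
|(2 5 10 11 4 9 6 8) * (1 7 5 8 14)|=|(1 7 5 10 11 4 9 6 14)(2 8)|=18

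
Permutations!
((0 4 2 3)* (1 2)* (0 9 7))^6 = (0 7 9 3 2 1 4)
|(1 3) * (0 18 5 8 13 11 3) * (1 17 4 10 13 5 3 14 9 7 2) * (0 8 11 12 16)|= |(0 18 3 17 4 10 13 12 16)(1 8 5 11 14 9 7 2)|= 72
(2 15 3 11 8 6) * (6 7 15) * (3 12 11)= [0, 1, 6, 3, 4, 5, 2, 15, 7, 9, 10, 8, 11, 13, 14, 12]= (2 6)(7 15 12 11 8)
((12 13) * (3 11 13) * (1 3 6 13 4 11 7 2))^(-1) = ((1 3 7 2)(4 11)(6 13 12))^(-1) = (1 2 7 3)(4 11)(6 12 13)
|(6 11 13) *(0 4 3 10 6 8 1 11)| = 20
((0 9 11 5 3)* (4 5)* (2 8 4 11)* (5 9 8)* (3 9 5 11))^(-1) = ((0 8 4 5 9 2 11 3))^(-1) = (0 3 11 2 9 5 4 8)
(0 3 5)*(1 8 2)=(0 3 5)(1 8 2)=[3, 8, 1, 5, 4, 0, 6, 7, 2]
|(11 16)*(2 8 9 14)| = |(2 8 9 14)(11 16)| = 4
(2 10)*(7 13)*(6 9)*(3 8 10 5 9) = (2 5 9 6 3 8 10)(7 13) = [0, 1, 5, 8, 4, 9, 3, 13, 10, 6, 2, 11, 12, 7]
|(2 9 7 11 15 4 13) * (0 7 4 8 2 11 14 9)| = |(0 7 14 9 4 13 11 15 8 2)| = 10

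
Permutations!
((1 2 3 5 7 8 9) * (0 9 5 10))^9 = (0 2)(1 10)(3 9)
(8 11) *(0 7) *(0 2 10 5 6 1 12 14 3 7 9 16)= [9, 12, 10, 7, 4, 6, 1, 2, 11, 16, 5, 8, 14, 13, 3, 15, 0]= (0 9 16)(1 12 14 3 7 2 10 5 6)(8 11)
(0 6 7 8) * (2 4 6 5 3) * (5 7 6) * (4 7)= (0 4 5 3 2 7 8)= [4, 1, 7, 2, 5, 3, 6, 8, 0]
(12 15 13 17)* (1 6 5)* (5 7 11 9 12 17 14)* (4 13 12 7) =(17)(1 6 4 13 14 5)(7 11 9)(12 15) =[0, 6, 2, 3, 13, 1, 4, 11, 8, 7, 10, 9, 15, 14, 5, 12, 16, 17]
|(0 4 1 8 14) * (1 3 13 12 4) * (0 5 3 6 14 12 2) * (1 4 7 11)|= 40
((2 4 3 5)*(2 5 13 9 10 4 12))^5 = ((2 12)(3 13 9 10 4))^5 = (13)(2 12)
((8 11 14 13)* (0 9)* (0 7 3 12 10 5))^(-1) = (0 5 10 12 3 7 9)(8 13 14 11)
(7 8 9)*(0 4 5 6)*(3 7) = (0 4 5 6)(3 7 8 9) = [4, 1, 2, 7, 5, 6, 0, 8, 9, 3]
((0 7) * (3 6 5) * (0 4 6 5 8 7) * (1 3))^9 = (4 6 8 7)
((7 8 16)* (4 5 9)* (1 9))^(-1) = ((1 9 4 5)(7 8 16))^(-1) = (1 5 4 9)(7 16 8)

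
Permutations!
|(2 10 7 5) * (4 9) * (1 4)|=12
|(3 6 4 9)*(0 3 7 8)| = |(0 3 6 4 9 7 8)| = 7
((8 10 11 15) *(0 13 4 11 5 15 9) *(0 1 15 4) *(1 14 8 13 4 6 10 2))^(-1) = (0 13 15 1 2 8 14 9 11 4)(5 10 6)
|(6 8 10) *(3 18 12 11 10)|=7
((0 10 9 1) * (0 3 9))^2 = ((0 10)(1 3 9))^2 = (10)(1 9 3)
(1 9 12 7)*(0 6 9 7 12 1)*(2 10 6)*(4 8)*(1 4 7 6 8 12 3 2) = [1, 6, 10, 2, 12, 5, 9, 0, 7, 4, 8, 11, 3] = (0 1 6 9 4 12 3 2 10 8 7)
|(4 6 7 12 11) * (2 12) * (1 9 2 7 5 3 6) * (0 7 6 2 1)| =18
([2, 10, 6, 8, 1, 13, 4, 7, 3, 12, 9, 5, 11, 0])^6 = [9, 13, 12, 3, 5, 1, 11, 7, 8, 2, 0, 4, 6, 10]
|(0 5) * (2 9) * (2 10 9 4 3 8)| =|(0 5)(2 4 3 8)(9 10)| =4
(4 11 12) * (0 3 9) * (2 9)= (0 3 2 9)(4 11 12)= [3, 1, 9, 2, 11, 5, 6, 7, 8, 0, 10, 12, 4]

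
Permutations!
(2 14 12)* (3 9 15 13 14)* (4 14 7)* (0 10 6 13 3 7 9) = (0 10 6 13 9 15 3)(2 7 4 14 12) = [10, 1, 7, 0, 14, 5, 13, 4, 8, 15, 6, 11, 2, 9, 12, 3]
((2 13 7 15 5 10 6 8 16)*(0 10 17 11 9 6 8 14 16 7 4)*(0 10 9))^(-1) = ((0 9 6 14 16 2 13 4 10 8 7 15 5 17 11))^(-1) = (0 11 17 5 15 7 8 10 4 13 2 16 14 6 9)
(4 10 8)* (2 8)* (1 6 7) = (1 6 7)(2 8 4 10) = [0, 6, 8, 3, 10, 5, 7, 1, 4, 9, 2]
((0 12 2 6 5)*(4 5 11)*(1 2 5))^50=(0 5 12)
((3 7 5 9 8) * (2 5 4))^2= ((2 5 9 8 3 7 4))^2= (2 9 3 4 5 8 7)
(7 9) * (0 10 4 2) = (0 10 4 2)(7 9) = [10, 1, 0, 3, 2, 5, 6, 9, 8, 7, 4]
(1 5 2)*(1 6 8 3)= (1 5 2 6 8 3)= [0, 5, 6, 1, 4, 2, 8, 7, 3]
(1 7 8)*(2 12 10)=(1 7 8)(2 12 10)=[0, 7, 12, 3, 4, 5, 6, 8, 1, 9, 2, 11, 10]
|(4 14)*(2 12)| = 2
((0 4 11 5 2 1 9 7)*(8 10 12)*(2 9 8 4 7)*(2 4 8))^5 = ((0 7)(1 2)(4 11 5 9)(8 10 12))^5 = (0 7)(1 2)(4 11 5 9)(8 12 10)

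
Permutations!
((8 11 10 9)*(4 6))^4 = (11)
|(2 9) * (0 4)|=2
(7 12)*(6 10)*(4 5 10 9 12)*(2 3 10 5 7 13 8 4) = (2 3 10 6 9 12 13 8 4 7) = [0, 1, 3, 10, 7, 5, 9, 2, 4, 12, 6, 11, 13, 8]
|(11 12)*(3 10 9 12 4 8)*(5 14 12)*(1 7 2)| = |(1 7 2)(3 10 9 5 14 12 11 4 8)| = 9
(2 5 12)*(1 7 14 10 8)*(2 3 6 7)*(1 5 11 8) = (1 2 11 8 5 12 3 6 7 14 10) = [0, 2, 11, 6, 4, 12, 7, 14, 5, 9, 1, 8, 3, 13, 10]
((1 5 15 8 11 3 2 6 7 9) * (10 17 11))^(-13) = (1 9 7 6 2 3 11 17 10 8 15 5)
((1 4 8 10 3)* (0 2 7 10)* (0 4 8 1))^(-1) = ((0 2 7 10 3)(1 8 4))^(-1) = (0 3 10 7 2)(1 4 8)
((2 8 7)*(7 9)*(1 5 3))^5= (1 3 5)(2 8 9 7)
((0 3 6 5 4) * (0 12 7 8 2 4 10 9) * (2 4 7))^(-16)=(0 6 10)(2 12 4 8 7)(3 5 9)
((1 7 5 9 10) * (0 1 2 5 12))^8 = ((0 1 7 12)(2 5 9 10))^8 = (12)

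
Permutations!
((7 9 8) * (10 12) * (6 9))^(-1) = ((6 9 8 7)(10 12))^(-1) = (6 7 8 9)(10 12)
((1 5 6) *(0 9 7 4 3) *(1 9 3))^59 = (0 3)(1 4 7 9 6 5) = ((0 3)(1 5 6 9 7 4))^59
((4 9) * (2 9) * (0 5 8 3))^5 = ((0 5 8 3)(2 9 4))^5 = (0 5 8 3)(2 4 9)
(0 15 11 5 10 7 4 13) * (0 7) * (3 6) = (0 15 11 5 10)(3 6)(4 13 7) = [15, 1, 2, 6, 13, 10, 3, 4, 8, 9, 0, 5, 12, 7, 14, 11]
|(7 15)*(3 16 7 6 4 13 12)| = 8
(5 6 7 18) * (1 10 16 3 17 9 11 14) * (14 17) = (1 10 16 3 14)(5 6 7 18)(9 11 17) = [0, 10, 2, 14, 4, 6, 7, 18, 8, 11, 16, 17, 12, 13, 1, 15, 3, 9, 5]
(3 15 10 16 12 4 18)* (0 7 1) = (0 7 1)(3 15 10 16 12 4 18) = [7, 0, 2, 15, 18, 5, 6, 1, 8, 9, 16, 11, 4, 13, 14, 10, 12, 17, 3]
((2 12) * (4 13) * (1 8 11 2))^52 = (13)(1 11 12 8 2)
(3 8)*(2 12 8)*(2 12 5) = [0, 1, 5, 12, 4, 2, 6, 7, 3, 9, 10, 11, 8] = (2 5)(3 12 8)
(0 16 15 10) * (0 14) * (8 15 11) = (0 16 11 8 15 10 14) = [16, 1, 2, 3, 4, 5, 6, 7, 15, 9, 14, 8, 12, 13, 0, 10, 11]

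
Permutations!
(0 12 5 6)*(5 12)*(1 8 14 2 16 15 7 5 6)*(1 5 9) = (0 6)(1 8 14 2 16 15 7 9) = [6, 8, 16, 3, 4, 5, 0, 9, 14, 1, 10, 11, 12, 13, 2, 7, 15]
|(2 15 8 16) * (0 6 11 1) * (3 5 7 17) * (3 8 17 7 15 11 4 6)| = |(0 3 5 15 17 8 16 2 11 1)(4 6)| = 10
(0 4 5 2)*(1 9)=(0 4 5 2)(1 9)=[4, 9, 0, 3, 5, 2, 6, 7, 8, 1]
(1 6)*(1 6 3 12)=[0, 3, 2, 12, 4, 5, 6, 7, 8, 9, 10, 11, 1]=(1 3 12)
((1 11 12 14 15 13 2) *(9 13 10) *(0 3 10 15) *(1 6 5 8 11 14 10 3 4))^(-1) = ((15)(0 4 1 14)(2 6 5 8 11 12 10 9 13))^(-1) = (15)(0 14 1 4)(2 13 9 10 12 11 8 5 6)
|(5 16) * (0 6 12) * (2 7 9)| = 6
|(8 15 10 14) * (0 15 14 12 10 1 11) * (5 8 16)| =|(0 15 1 11)(5 8 14 16)(10 12)| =4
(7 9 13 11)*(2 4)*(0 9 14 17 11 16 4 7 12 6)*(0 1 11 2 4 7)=(0 9 13 16 7 14 17 2)(1 11 12 6)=[9, 11, 0, 3, 4, 5, 1, 14, 8, 13, 10, 12, 6, 16, 17, 15, 7, 2]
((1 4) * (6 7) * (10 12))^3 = ((1 4)(6 7)(10 12))^3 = (1 4)(6 7)(10 12)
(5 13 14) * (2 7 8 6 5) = [0, 1, 7, 3, 4, 13, 5, 8, 6, 9, 10, 11, 12, 14, 2] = (2 7 8 6 5 13 14)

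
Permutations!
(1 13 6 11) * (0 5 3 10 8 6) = [5, 13, 2, 10, 4, 3, 11, 7, 6, 9, 8, 1, 12, 0] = (0 5 3 10 8 6 11 1 13)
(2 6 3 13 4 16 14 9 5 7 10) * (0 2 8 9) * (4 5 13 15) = (0 2 6 3 15 4 16 14)(5 7 10 8 9 13) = [2, 1, 6, 15, 16, 7, 3, 10, 9, 13, 8, 11, 12, 5, 0, 4, 14]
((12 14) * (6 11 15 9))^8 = (15)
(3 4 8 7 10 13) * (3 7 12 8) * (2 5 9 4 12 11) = (2 5 9 4 3 12 8 11)(7 10 13) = [0, 1, 5, 12, 3, 9, 6, 10, 11, 4, 13, 2, 8, 7]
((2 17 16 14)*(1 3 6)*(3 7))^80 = (17)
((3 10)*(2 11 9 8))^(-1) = ((2 11 9 8)(3 10))^(-1) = (2 8 9 11)(3 10)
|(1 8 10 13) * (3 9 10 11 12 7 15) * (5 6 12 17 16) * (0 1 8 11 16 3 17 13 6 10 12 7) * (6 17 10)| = |(0 1 11 13 8 16 5 6 7 15 10 17 3 9 12)| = 15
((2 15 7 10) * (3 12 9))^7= ((2 15 7 10)(3 12 9))^7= (2 10 7 15)(3 12 9)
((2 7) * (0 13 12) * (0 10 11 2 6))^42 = (0 12 11 7)(2 6 13 10)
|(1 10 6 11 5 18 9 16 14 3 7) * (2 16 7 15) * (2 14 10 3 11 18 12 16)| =|(1 3 15 14 11 5 12 16 10 6 18 9 7)| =13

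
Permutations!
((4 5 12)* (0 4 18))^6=(0 4 5 12 18)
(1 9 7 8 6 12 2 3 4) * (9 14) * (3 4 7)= [0, 14, 4, 7, 1, 5, 12, 8, 6, 3, 10, 11, 2, 13, 9]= (1 14 9 3 7 8 6 12 2 4)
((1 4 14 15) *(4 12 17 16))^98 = ((1 12 17 16 4 14 15))^98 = (17)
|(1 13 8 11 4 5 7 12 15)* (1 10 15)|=|(1 13 8 11 4 5 7 12)(10 15)|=8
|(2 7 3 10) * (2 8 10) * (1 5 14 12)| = 12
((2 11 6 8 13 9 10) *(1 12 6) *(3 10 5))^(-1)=(1 11 2 10 3 5 9 13 8 6 12)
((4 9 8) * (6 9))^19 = ((4 6 9 8))^19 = (4 8 9 6)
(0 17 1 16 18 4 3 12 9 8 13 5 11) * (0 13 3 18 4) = (0 17 1 16 4 18)(3 12 9 8)(5 11 13) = [17, 16, 2, 12, 18, 11, 6, 7, 3, 8, 10, 13, 9, 5, 14, 15, 4, 1, 0]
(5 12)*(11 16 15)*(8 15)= [0, 1, 2, 3, 4, 12, 6, 7, 15, 9, 10, 16, 5, 13, 14, 11, 8]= (5 12)(8 15 11 16)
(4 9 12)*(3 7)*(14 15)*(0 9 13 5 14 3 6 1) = (0 9 12 4 13 5 14 15 3 7 6 1) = [9, 0, 2, 7, 13, 14, 1, 6, 8, 12, 10, 11, 4, 5, 15, 3]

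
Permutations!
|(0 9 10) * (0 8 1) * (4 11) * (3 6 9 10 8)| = |(0 10 3 6 9 8 1)(4 11)| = 14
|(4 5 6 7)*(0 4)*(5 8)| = 6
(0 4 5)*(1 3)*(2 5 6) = (0 4 6 2 5)(1 3) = [4, 3, 5, 1, 6, 0, 2]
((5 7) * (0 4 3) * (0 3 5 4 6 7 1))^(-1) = ((0 6 7 4 5 1))^(-1) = (0 1 5 4 7 6)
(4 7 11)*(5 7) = (4 5 7 11) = [0, 1, 2, 3, 5, 7, 6, 11, 8, 9, 10, 4]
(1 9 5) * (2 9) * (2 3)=(1 3 2 9 5)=[0, 3, 9, 2, 4, 1, 6, 7, 8, 5]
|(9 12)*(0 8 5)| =|(0 8 5)(9 12)| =6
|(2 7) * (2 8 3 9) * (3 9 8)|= 5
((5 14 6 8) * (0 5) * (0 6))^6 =((0 5 14)(6 8))^6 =(14)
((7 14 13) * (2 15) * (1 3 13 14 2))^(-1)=(1 15 2 7 13 3)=((1 3 13 7 2 15))^(-1)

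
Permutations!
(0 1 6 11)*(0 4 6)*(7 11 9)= (0 1)(4 6 9 7 11)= [1, 0, 2, 3, 6, 5, 9, 11, 8, 7, 10, 4]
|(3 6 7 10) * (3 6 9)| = 6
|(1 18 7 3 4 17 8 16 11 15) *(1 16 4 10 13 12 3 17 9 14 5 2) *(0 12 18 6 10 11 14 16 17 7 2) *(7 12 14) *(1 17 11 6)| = |(0 14 5)(2 17 8 4 9 16 7 12 3 6 10 13 18)(11 15)| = 78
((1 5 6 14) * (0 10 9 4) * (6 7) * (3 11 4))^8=(0 9 11)(1 6 5 14 7)(3 4 10)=((0 10 9 3 11 4)(1 5 7 6 14))^8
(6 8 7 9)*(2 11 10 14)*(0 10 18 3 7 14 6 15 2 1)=(0 10 6 8 14 1)(2 11 18 3 7 9 15)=[10, 0, 11, 7, 4, 5, 8, 9, 14, 15, 6, 18, 12, 13, 1, 2, 16, 17, 3]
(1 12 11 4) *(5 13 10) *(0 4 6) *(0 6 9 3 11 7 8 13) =(0 4 1 12 7 8 13 10 5)(3 11 9) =[4, 12, 2, 11, 1, 0, 6, 8, 13, 3, 5, 9, 7, 10]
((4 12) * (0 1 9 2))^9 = (0 1 9 2)(4 12) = ((0 1 9 2)(4 12))^9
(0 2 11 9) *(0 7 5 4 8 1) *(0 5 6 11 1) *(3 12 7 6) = (0 2 1 5 4 8)(3 12 7)(6 11 9) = [2, 5, 1, 12, 8, 4, 11, 3, 0, 6, 10, 9, 7]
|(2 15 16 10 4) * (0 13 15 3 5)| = 9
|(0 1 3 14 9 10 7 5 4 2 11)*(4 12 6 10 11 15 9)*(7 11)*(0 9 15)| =|(15)(0 1 3 14 4 2)(5 12 6 10 11 9 7)| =42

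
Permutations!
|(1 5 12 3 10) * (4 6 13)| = 15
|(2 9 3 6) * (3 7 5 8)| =|(2 9 7 5 8 3 6)| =7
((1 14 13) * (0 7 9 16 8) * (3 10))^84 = (0 8 16 9 7)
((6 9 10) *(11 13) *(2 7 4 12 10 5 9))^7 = ((2 7 4 12 10 6)(5 9)(11 13))^7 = (2 7 4 12 10 6)(5 9)(11 13)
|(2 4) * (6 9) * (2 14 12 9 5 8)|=8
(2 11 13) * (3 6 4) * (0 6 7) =(0 6 4 3 7)(2 11 13) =[6, 1, 11, 7, 3, 5, 4, 0, 8, 9, 10, 13, 12, 2]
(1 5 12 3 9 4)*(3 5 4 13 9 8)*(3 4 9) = [0, 9, 2, 8, 1, 12, 6, 7, 4, 13, 10, 11, 5, 3] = (1 9 13 3 8 4)(5 12)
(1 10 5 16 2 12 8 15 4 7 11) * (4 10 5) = (1 5 16 2 12 8 15 10 4 7 11) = [0, 5, 12, 3, 7, 16, 6, 11, 15, 9, 4, 1, 8, 13, 14, 10, 2]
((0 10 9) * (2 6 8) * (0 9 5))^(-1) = (0 5 10)(2 8 6)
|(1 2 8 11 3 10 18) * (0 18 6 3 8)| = |(0 18 1 2)(3 10 6)(8 11)| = 12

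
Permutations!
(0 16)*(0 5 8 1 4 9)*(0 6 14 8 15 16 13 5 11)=(0 13 5 15 16 11)(1 4 9 6 14 8)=[13, 4, 2, 3, 9, 15, 14, 7, 1, 6, 10, 0, 12, 5, 8, 16, 11]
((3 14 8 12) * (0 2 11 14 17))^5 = (0 12 11 17 8 2 3 14) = ((0 2 11 14 8 12 3 17))^5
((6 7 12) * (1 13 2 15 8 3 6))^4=((1 13 2 15 8 3 6 7 12))^4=(1 8 12 15 7 2 6 13 3)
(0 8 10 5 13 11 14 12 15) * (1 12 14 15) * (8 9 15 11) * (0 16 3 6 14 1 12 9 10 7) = (0 10 5 13 8 7)(1 9 15 16 3 6 14) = [10, 9, 2, 6, 4, 13, 14, 0, 7, 15, 5, 11, 12, 8, 1, 16, 3]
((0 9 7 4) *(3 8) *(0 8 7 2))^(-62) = ((0 9 2)(3 7 4 8))^(-62) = (0 9 2)(3 4)(7 8)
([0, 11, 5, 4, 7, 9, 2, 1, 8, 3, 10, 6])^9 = (11)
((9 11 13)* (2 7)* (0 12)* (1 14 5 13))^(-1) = (0 12)(1 11 9 13 5 14)(2 7)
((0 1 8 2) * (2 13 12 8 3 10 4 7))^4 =((0 1 3 10 4 7 2)(8 13 12))^4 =(0 4 1 7 3 2 10)(8 13 12)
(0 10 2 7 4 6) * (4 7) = [10, 1, 4, 3, 6, 5, 0, 7, 8, 9, 2] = (0 10 2 4 6)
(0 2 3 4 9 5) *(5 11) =(0 2 3 4 9 11 5) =[2, 1, 3, 4, 9, 0, 6, 7, 8, 11, 10, 5]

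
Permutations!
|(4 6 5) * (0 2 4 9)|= 6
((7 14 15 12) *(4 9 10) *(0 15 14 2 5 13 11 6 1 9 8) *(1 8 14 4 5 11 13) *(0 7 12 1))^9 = ((0 15 1 9 10 5)(2 11 6 8 7)(4 14))^9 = (0 9)(1 5)(2 7 8 6 11)(4 14)(10 15)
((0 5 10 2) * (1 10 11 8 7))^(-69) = (0 8 10 5 7 2 11 1)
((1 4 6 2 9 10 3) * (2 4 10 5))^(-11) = ((1 10 3)(2 9 5)(4 6))^(-11) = (1 10 3)(2 9 5)(4 6)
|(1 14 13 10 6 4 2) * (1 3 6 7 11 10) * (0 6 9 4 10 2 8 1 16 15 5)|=16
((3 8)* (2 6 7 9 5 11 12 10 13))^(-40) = (2 11 6 12 7 10 9 13 5)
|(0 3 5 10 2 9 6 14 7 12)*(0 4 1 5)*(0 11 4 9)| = 40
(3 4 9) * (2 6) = (2 6)(3 4 9) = [0, 1, 6, 4, 9, 5, 2, 7, 8, 3]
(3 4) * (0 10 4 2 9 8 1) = (0 10 4 3 2 9 8 1) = [10, 0, 9, 2, 3, 5, 6, 7, 1, 8, 4]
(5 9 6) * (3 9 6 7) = (3 9 7)(5 6) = [0, 1, 2, 9, 4, 6, 5, 3, 8, 7]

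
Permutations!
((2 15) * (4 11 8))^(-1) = (2 15)(4 8 11) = ((2 15)(4 11 8))^(-1)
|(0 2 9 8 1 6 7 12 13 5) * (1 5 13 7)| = |(13)(0 2 9 8 5)(1 6)(7 12)| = 10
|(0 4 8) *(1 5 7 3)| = |(0 4 8)(1 5 7 3)| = 12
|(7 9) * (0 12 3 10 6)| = 10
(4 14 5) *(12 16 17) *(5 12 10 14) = [0, 1, 2, 3, 5, 4, 6, 7, 8, 9, 14, 11, 16, 13, 12, 15, 17, 10] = (4 5)(10 14 12 16 17)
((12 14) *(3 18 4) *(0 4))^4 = ((0 4 3 18)(12 14))^4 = (18)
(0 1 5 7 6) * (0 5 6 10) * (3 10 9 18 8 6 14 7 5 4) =(0 1 14 7 9 18 8 6 4 3 10) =[1, 14, 2, 10, 3, 5, 4, 9, 6, 18, 0, 11, 12, 13, 7, 15, 16, 17, 8]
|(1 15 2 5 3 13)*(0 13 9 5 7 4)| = 21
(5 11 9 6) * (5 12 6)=[0, 1, 2, 3, 4, 11, 12, 7, 8, 5, 10, 9, 6]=(5 11 9)(6 12)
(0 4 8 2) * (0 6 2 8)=(8)(0 4)(2 6)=[4, 1, 6, 3, 0, 5, 2, 7, 8]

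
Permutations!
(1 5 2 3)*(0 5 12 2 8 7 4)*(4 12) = (0 5 8 7 12 2 3 1 4) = [5, 4, 3, 1, 0, 8, 6, 12, 7, 9, 10, 11, 2]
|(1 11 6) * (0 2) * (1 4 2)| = |(0 1 11 6 4 2)| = 6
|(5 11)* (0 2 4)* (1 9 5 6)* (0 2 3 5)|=14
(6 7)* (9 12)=(6 7)(9 12)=[0, 1, 2, 3, 4, 5, 7, 6, 8, 12, 10, 11, 9]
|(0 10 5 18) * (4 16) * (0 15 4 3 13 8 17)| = 11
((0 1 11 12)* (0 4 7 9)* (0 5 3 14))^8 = (0 3 9 4 11)(1 14 5 7 12)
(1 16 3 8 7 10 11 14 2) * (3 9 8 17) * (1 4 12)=(1 16 9 8 7 10 11 14 2 4 12)(3 17)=[0, 16, 4, 17, 12, 5, 6, 10, 7, 8, 11, 14, 1, 13, 2, 15, 9, 3]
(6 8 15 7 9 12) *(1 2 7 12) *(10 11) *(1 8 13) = (1 2 7 9 8 15 12 6 13)(10 11) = [0, 2, 7, 3, 4, 5, 13, 9, 15, 8, 11, 10, 6, 1, 14, 12]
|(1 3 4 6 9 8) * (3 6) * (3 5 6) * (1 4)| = 10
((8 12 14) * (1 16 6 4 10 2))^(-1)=(1 2 10 4 6 16)(8 14 12)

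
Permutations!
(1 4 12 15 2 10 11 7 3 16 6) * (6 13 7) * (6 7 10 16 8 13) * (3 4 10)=(1 10 11 7 4 12 15 2 16 6)(3 8 13)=[0, 10, 16, 8, 12, 5, 1, 4, 13, 9, 11, 7, 15, 3, 14, 2, 6]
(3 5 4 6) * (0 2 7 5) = [2, 1, 7, 0, 6, 4, 3, 5] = (0 2 7 5 4 6 3)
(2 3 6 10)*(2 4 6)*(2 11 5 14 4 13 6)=(2 3 11 5 14 4)(6 10 13)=[0, 1, 3, 11, 2, 14, 10, 7, 8, 9, 13, 5, 12, 6, 4]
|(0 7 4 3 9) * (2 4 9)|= |(0 7 9)(2 4 3)|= 3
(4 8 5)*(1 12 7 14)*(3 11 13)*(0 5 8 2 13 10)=(0 5 4 2 13 3 11 10)(1 12 7 14)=[5, 12, 13, 11, 2, 4, 6, 14, 8, 9, 0, 10, 7, 3, 1]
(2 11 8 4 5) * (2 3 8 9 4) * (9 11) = [0, 1, 9, 8, 5, 3, 6, 7, 2, 4, 10, 11] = (11)(2 9 4 5 3 8)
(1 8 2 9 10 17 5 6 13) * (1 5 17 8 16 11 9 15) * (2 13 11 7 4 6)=(17)(1 16 7 4 6 11 9 10 8 13 5 2 15)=[0, 16, 15, 3, 6, 2, 11, 4, 13, 10, 8, 9, 12, 5, 14, 1, 7, 17]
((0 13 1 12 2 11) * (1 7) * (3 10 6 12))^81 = (0 13 7 1 3 10 6 12 2 11)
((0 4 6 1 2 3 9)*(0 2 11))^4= (0 11 1 6 4)(2 3 9)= ((0 4 6 1 11)(2 3 9))^4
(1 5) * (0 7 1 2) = (0 7 1 5 2) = [7, 5, 0, 3, 4, 2, 6, 1]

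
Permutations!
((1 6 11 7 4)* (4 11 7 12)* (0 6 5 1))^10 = (0 12 7)(4 11 6)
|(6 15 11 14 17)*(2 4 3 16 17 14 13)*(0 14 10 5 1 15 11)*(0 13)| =|(0 14 10 5 1 15 13 2 4 3 16 17 6 11)| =14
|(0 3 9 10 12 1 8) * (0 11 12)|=|(0 3 9 10)(1 8 11 12)|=4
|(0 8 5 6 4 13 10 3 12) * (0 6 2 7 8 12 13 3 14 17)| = 36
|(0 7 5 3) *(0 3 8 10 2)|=6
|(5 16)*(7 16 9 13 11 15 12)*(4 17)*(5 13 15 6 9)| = |(4 17)(6 9 15 12 7 16 13 11)| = 8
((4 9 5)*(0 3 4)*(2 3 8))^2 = ((0 8 2 3 4 9 5))^2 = (0 2 4 5 8 3 9)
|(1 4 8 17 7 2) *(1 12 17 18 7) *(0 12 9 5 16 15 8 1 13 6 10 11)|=|(0 12 17 13 6 10 11)(1 4)(2 9 5 16 15 8 18 7)|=56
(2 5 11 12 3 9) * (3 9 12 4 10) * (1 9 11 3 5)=[0, 9, 1, 12, 10, 3, 6, 7, 8, 2, 5, 4, 11]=(1 9 2)(3 12 11 4 10 5)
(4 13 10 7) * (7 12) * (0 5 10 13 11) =(13)(0 5 10 12 7 4 11) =[5, 1, 2, 3, 11, 10, 6, 4, 8, 9, 12, 0, 7, 13]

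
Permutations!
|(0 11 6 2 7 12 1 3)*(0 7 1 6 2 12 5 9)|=8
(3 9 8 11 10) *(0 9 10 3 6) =(0 9 8 11 3 10 6) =[9, 1, 2, 10, 4, 5, 0, 7, 11, 8, 6, 3]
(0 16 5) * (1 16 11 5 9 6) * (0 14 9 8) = (0 11 5 14 9 6 1 16 8) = [11, 16, 2, 3, 4, 14, 1, 7, 0, 6, 10, 5, 12, 13, 9, 15, 8]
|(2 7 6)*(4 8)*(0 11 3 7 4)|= |(0 11 3 7 6 2 4 8)|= 8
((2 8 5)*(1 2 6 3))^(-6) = ((1 2 8 5 6 3))^(-6) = (8)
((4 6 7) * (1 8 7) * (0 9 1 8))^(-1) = ((0 9 1)(4 6 8 7))^(-1) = (0 1 9)(4 7 8 6)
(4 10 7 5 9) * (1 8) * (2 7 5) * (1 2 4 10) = (1 8 2 7 4)(5 9 10) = [0, 8, 7, 3, 1, 9, 6, 4, 2, 10, 5]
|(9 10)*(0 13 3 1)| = |(0 13 3 1)(9 10)| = 4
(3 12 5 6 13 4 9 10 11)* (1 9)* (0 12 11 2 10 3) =(0 12 5 6 13 4 1 9 3 11)(2 10) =[12, 9, 10, 11, 1, 6, 13, 7, 8, 3, 2, 0, 5, 4]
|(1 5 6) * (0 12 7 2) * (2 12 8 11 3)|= |(0 8 11 3 2)(1 5 6)(7 12)|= 30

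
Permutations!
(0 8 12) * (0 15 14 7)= [8, 1, 2, 3, 4, 5, 6, 0, 12, 9, 10, 11, 15, 13, 7, 14]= (0 8 12 15 14 7)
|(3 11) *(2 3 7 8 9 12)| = |(2 3 11 7 8 9 12)| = 7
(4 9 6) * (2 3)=(2 3)(4 9 6)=[0, 1, 3, 2, 9, 5, 4, 7, 8, 6]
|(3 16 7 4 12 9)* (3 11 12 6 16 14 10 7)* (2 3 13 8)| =30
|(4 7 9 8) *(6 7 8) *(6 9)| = |(9)(4 8)(6 7)| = 2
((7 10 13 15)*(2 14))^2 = (7 13)(10 15)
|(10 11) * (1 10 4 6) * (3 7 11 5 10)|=|(1 3 7 11 4 6)(5 10)|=6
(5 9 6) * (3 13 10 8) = (3 13 10 8)(5 9 6) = [0, 1, 2, 13, 4, 9, 5, 7, 3, 6, 8, 11, 12, 10]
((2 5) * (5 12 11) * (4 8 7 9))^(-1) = (2 5 11 12)(4 9 7 8)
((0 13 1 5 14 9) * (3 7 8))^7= (0 13 1 5 14 9)(3 7 8)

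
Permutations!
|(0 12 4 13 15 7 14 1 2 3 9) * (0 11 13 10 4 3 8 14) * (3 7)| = |(0 12 7)(1 2 8 14)(3 9 11 13 15)(4 10)| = 60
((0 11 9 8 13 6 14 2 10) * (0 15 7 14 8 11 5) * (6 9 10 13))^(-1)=((0 5)(2 13 9 11 10 15 7 14)(6 8))^(-1)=(0 5)(2 14 7 15 10 11 9 13)(6 8)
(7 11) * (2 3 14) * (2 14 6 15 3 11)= [0, 1, 11, 6, 4, 5, 15, 2, 8, 9, 10, 7, 12, 13, 14, 3]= (2 11 7)(3 6 15)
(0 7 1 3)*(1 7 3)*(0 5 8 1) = (0 3 5 8 1) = [3, 0, 2, 5, 4, 8, 6, 7, 1]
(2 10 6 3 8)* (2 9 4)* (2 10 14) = (2 14)(3 8 9 4 10 6) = [0, 1, 14, 8, 10, 5, 3, 7, 9, 4, 6, 11, 12, 13, 2]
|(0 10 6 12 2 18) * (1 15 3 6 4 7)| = |(0 10 4 7 1 15 3 6 12 2 18)| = 11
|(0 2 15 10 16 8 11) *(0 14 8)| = |(0 2 15 10 16)(8 11 14)| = 15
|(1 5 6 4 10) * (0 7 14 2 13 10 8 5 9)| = |(0 7 14 2 13 10 1 9)(4 8 5 6)| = 8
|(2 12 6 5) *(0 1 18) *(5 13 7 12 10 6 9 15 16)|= |(0 1 18)(2 10 6 13 7 12 9 15 16 5)|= 30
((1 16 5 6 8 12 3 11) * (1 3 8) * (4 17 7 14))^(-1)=((1 16 5 6)(3 11)(4 17 7 14)(8 12))^(-1)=(1 6 5 16)(3 11)(4 14 7 17)(8 12)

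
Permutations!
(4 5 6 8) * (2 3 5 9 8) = (2 3 5 6)(4 9 8) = [0, 1, 3, 5, 9, 6, 2, 7, 4, 8]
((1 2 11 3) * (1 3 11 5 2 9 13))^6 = (13)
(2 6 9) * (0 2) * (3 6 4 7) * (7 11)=(0 2 4 11 7 3 6 9)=[2, 1, 4, 6, 11, 5, 9, 3, 8, 0, 10, 7]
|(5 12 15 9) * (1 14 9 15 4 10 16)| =|(1 14 9 5 12 4 10 16)| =8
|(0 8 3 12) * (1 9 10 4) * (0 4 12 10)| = |(0 8 3 10 12 4 1 9)| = 8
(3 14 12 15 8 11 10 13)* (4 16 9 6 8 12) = (3 14 4 16 9 6 8 11 10 13)(12 15) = [0, 1, 2, 14, 16, 5, 8, 7, 11, 6, 13, 10, 15, 3, 4, 12, 9]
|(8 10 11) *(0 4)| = |(0 4)(8 10 11)| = 6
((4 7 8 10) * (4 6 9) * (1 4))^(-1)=(1 9 6 10 8 7 4)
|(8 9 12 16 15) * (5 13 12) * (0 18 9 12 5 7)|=|(0 18 9 7)(5 13)(8 12 16 15)|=4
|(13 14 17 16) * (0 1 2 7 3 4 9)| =|(0 1 2 7 3 4 9)(13 14 17 16)| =28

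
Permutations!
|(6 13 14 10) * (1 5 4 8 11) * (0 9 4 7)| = |(0 9 4 8 11 1 5 7)(6 13 14 10)| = 8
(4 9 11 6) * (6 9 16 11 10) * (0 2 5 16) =[2, 1, 5, 3, 0, 16, 4, 7, 8, 10, 6, 9, 12, 13, 14, 15, 11] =(0 2 5 16 11 9 10 6 4)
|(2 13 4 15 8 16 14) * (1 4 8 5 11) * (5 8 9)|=11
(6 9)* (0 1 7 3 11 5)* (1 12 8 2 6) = (0 12 8 2 6 9 1 7 3 11 5) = [12, 7, 6, 11, 4, 0, 9, 3, 2, 1, 10, 5, 8]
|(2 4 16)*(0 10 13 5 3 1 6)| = 21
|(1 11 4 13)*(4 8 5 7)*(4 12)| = 8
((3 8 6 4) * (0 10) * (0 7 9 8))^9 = ((0 10 7 9 8 6 4 3))^9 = (0 10 7 9 8 6 4 3)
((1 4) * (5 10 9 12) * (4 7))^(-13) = ((1 7 4)(5 10 9 12))^(-13) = (1 4 7)(5 12 9 10)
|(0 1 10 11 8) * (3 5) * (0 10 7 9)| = 12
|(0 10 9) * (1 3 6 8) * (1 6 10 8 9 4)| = 4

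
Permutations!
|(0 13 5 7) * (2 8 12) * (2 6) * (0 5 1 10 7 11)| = |(0 13 1 10 7 5 11)(2 8 12 6)| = 28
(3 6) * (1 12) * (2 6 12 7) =[0, 7, 6, 12, 4, 5, 3, 2, 8, 9, 10, 11, 1] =(1 7 2 6 3 12)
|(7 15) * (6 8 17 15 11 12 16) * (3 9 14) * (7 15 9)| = 10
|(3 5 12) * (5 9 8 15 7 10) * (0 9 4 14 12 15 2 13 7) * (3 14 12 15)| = |(0 9 8 2 13 7 10 5 3 4 12 14 15)| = 13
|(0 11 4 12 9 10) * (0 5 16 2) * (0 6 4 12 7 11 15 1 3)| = |(0 15 1 3)(2 6 4 7 11 12 9 10 5 16)| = 20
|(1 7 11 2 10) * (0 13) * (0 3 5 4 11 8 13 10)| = |(0 10 1 7 8 13 3 5 4 11 2)| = 11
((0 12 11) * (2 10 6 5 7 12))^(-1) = ((0 2 10 6 5 7 12 11))^(-1) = (0 11 12 7 5 6 10 2)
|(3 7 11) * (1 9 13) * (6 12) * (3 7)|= 6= |(1 9 13)(6 12)(7 11)|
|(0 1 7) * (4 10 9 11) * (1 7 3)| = |(0 7)(1 3)(4 10 9 11)| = 4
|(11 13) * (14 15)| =|(11 13)(14 15)| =2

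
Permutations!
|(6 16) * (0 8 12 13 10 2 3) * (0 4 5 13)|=6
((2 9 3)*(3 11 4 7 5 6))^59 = ((2 9 11 4 7 5 6 3))^59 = (2 4 6 9 7 3 11 5)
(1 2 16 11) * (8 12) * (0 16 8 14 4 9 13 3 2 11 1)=(0 16 1 11)(2 8 12 14 4 9 13 3)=[16, 11, 8, 2, 9, 5, 6, 7, 12, 13, 10, 0, 14, 3, 4, 15, 1]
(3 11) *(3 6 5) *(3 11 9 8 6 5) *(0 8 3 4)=(0 8 6 4)(3 9)(5 11)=[8, 1, 2, 9, 0, 11, 4, 7, 6, 3, 10, 5]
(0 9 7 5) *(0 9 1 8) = (0 1 8)(5 9 7) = [1, 8, 2, 3, 4, 9, 6, 5, 0, 7]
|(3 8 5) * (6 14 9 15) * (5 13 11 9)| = |(3 8 13 11 9 15 6 14 5)| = 9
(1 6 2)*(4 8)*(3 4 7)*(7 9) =(1 6 2)(3 4 8 9 7) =[0, 6, 1, 4, 8, 5, 2, 3, 9, 7]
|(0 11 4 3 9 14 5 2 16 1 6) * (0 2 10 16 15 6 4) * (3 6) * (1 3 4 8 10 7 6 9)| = 40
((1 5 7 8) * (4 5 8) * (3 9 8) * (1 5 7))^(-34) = ((1 3 9 8 5)(4 7))^(-34) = (1 3 9 8 5)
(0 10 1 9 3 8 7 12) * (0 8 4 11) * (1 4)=(0 10 4 11)(1 9 3)(7 12 8)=[10, 9, 2, 1, 11, 5, 6, 12, 7, 3, 4, 0, 8]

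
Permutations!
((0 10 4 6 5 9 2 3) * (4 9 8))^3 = (0 2 10 3 9)(4 8 5 6) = ((0 10 9 2 3)(4 6 5 8))^3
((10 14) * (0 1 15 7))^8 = (15)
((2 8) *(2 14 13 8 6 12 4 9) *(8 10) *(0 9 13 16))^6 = (0 13 9 10 2 8 6 14 12 16 4)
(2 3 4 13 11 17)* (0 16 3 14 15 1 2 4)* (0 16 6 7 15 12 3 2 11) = (0 6 7 15 1 11 17 4 13)(2 14 12 3 16) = [6, 11, 14, 16, 13, 5, 7, 15, 8, 9, 10, 17, 3, 0, 12, 1, 2, 4]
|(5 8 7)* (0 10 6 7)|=|(0 10 6 7 5 8)|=6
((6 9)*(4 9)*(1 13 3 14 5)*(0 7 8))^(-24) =(1 13 3 14 5)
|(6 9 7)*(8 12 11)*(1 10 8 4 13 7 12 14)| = |(1 10 8 14)(4 13 7 6 9 12 11)| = 28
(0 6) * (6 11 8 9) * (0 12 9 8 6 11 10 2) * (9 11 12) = (0 10 2)(6 9 12 11) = [10, 1, 0, 3, 4, 5, 9, 7, 8, 12, 2, 6, 11]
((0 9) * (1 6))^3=(0 9)(1 6)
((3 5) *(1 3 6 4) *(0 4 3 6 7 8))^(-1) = (0 8 7 5 3 6 1 4)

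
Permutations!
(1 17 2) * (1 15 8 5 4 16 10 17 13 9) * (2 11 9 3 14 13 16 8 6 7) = (1 16 10 17 11 9)(2 15 6 7)(3 14 13)(4 8 5) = [0, 16, 15, 14, 8, 4, 7, 2, 5, 1, 17, 9, 12, 3, 13, 6, 10, 11]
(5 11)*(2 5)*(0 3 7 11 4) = (0 3 7 11 2 5 4) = [3, 1, 5, 7, 0, 4, 6, 11, 8, 9, 10, 2]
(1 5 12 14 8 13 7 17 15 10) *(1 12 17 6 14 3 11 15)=[0, 5, 2, 11, 4, 17, 14, 6, 13, 9, 12, 15, 3, 7, 8, 10, 16, 1]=(1 5 17)(3 11 15 10 12)(6 14 8 13 7)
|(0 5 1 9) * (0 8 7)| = 6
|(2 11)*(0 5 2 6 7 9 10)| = |(0 5 2 11 6 7 9 10)| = 8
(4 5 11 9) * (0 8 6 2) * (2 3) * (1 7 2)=[8, 7, 0, 1, 5, 11, 3, 2, 6, 4, 10, 9]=(0 8 6 3 1 7 2)(4 5 11 9)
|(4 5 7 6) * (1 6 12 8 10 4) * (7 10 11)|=12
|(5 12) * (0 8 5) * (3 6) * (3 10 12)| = |(0 8 5 3 6 10 12)| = 7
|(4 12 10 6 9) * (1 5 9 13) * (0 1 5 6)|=|(0 1 6 13 5 9 4 12 10)|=9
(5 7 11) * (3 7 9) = [0, 1, 2, 7, 4, 9, 6, 11, 8, 3, 10, 5] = (3 7 11 5 9)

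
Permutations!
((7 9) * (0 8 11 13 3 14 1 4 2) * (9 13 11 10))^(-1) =(0 2 4 1 14 3 13 7 9 10 8)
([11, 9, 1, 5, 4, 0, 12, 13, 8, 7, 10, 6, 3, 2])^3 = (0 12)(1 13 9 2 7)(3 11)(5 6)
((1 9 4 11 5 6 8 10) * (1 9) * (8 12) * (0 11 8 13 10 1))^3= (0 6 10 8 11 12 9 1 5 13 4)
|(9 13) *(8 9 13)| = |(13)(8 9)| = 2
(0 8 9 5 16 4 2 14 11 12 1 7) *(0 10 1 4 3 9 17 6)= (0 8 17 6)(1 7 10)(2 14 11 12 4)(3 9 5 16)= [8, 7, 14, 9, 2, 16, 0, 10, 17, 5, 1, 12, 4, 13, 11, 15, 3, 6]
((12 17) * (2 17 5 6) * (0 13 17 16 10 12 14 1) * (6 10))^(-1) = (0 1 14 17 13)(2 6 16)(5 12 10)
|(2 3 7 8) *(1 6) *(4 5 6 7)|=8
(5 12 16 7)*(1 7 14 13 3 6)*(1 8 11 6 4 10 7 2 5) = (1 2 5 12 16 14 13 3 4 10 7)(6 8 11) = [0, 2, 5, 4, 10, 12, 8, 1, 11, 9, 7, 6, 16, 3, 13, 15, 14]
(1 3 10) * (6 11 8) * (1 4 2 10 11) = (1 3 11 8 6)(2 10 4) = [0, 3, 10, 11, 2, 5, 1, 7, 6, 9, 4, 8]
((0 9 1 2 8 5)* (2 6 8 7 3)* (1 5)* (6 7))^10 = (0 9 5)(1 6 3)(2 7 8)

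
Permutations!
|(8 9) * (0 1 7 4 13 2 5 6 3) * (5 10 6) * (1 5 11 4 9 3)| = 13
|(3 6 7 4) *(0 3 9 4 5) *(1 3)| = 6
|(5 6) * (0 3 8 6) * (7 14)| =10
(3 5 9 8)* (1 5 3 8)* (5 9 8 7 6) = (1 9)(5 8 7 6) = [0, 9, 2, 3, 4, 8, 5, 6, 7, 1]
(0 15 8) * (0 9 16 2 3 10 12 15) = (2 3 10 12 15 8 9 16) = [0, 1, 3, 10, 4, 5, 6, 7, 9, 16, 12, 11, 15, 13, 14, 8, 2]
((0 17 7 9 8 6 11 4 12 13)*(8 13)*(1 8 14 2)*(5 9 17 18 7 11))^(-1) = (0 13 9 5 6 8 1 2 14 12 4 11 17 7 18)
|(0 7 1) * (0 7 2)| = |(0 2)(1 7)| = 2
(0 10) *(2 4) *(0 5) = (0 10 5)(2 4) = [10, 1, 4, 3, 2, 0, 6, 7, 8, 9, 5]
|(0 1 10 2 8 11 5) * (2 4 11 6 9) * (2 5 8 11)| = 10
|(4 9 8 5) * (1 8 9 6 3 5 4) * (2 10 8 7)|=|(1 7 2 10 8 4 6 3 5)|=9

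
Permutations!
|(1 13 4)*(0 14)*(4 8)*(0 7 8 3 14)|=7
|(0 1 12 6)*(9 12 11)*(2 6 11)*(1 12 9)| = 6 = |(0 12 11 1 2 6)|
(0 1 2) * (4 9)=(0 1 2)(4 9)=[1, 2, 0, 3, 9, 5, 6, 7, 8, 4]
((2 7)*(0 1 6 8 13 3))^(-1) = ((0 1 6 8 13 3)(2 7))^(-1) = (0 3 13 8 6 1)(2 7)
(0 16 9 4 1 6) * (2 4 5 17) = (0 16 9 5 17 2 4 1 6) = [16, 6, 4, 3, 1, 17, 0, 7, 8, 5, 10, 11, 12, 13, 14, 15, 9, 2]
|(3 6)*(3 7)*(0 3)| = |(0 3 6 7)| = 4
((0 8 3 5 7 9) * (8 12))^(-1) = (0 9 7 5 3 8 12)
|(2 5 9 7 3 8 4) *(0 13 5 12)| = 10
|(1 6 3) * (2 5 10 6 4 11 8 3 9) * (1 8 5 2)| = 14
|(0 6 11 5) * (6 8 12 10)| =7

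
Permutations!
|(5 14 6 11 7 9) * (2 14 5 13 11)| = |(2 14 6)(7 9 13 11)| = 12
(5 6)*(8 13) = (5 6)(8 13) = [0, 1, 2, 3, 4, 6, 5, 7, 13, 9, 10, 11, 12, 8]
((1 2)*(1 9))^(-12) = (9) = ((1 2 9))^(-12)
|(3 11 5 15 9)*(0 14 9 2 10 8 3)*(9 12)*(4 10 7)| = 36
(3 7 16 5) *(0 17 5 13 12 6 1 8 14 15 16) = [17, 8, 2, 7, 4, 3, 1, 0, 14, 9, 10, 11, 6, 12, 15, 16, 13, 5] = (0 17 5 3 7)(1 8 14 15 16 13 12 6)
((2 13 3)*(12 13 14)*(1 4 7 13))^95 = ((1 4 7 13 3 2 14 12))^95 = (1 12 14 2 3 13 7 4)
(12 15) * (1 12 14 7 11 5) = [0, 12, 2, 3, 4, 1, 6, 11, 8, 9, 10, 5, 15, 13, 7, 14] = (1 12 15 14 7 11 5)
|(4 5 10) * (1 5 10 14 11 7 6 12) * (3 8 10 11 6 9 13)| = 40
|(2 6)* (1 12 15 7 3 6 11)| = |(1 12 15 7 3 6 2 11)| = 8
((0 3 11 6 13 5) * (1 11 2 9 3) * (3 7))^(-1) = (0 5 13 6 11 1)(2 3 7 9) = ((0 1 11 6 13 5)(2 9 7 3))^(-1)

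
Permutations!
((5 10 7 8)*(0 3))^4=(10)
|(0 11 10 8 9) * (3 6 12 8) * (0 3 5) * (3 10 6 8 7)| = 10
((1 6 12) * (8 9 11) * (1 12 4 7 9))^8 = ((12)(1 6 4 7 9 11 8))^8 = (12)(1 6 4 7 9 11 8)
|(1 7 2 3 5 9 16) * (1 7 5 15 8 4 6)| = |(1 5 9 16 7 2 3 15 8 4 6)| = 11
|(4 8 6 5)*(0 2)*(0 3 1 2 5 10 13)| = |(0 5 4 8 6 10 13)(1 2 3)| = 21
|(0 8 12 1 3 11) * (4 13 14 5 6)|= |(0 8 12 1 3 11)(4 13 14 5 6)|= 30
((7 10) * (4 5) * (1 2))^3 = (1 2)(4 5)(7 10)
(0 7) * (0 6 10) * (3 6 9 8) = (0 7 9 8 3 6 10) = [7, 1, 2, 6, 4, 5, 10, 9, 3, 8, 0]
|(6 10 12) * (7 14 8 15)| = 12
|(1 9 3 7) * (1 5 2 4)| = |(1 9 3 7 5 2 4)| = 7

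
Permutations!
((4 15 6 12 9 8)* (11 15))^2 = (4 15 12 8 11 6 9)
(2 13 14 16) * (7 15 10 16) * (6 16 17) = [0, 1, 13, 3, 4, 5, 16, 15, 8, 9, 17, 11, 12, 14, 7, 10, 2, 6] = (2 13 14 7 15 10 17 6 16)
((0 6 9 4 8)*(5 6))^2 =(0 6 4)(5 9 8)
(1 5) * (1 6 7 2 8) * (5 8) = [0, 8, 5, 3, 4, 6, 7, 2, 1] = (1 8)(2 5 6 7)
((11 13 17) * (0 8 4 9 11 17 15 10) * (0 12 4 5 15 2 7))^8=(17)(0 11 10)(2 4 5)(7 9 15)(8 13 12)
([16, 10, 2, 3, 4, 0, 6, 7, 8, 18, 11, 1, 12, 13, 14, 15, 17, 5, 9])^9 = [16, 1, 2, 3, 4, 0, 6, 7, 8, 18, 10, 11, 12, 13, 14, 15, 17, 5, 9]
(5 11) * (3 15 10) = [0, 1, 2, 15, 4, 11, 6, 7, 8, 9, 3, 5, 12, 13, 14, 10] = (3 15 10)(5 11)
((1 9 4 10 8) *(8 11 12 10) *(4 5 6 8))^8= (1 6 9 8 5)(10 12 11)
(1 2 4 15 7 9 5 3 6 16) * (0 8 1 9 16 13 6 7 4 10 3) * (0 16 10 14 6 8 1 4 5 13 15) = (0 1 2 14 6 15 5 16 9 13 8 4)(3 7 10) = [1, 2, 14, 7, 0, 16, 15, 10, 4, 13, 3, 11, 12, 8, 6, 5, 9]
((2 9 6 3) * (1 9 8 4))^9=((1 9 6 3 2 8 4))^9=(1 6 2 4 9 3 8)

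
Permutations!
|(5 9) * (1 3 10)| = |(1 3 10)(5 9)| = 6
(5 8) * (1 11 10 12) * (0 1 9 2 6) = (0 1 11 10 12 9 2 6)(5 8) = [1, 11, 6, 3, 4, 8, 0, 7, 5, 2, 12, 10, 9]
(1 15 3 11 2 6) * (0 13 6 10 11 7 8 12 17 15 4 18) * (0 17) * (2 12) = (0 13 6 1 4 18 17 15 3 7 8 2 10 11 12) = [13, 4, 10, 7, 18, 5, 1, 8, 2, 9, 11, 12, 0, 6, 14, 3, 16, 15, 17]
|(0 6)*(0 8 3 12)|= |(0 6 8 3 12)|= 5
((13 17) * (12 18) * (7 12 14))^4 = ((7 12 18 14)(13 17))^4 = (18)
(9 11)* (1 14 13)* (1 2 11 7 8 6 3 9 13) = (1 14)(2 11 13)(3 9 7 8 6) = [0, 14, 11, 9, 4, 5, 3, 8, 6, 7, 10, 13, 12, 2, 1]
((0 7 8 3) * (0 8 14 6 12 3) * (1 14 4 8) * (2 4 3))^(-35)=(0 6)(1 4)(2 3)(7 12)(8 14)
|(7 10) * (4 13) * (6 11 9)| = |(4 13)(6 11 9)(7 10)| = 6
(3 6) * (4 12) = (3 6)(4 12) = [0, 1, 2, 6, 12, 5, 3, 7, 8, 9, 10, 11, 4]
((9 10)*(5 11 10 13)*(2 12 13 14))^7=((2 12 13 5 11 10 9 14))^7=(2 14 9 10 11 5 13 12)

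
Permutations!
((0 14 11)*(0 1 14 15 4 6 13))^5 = ((0 15 4 6 13)(1 14 11))^5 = (15)(1 11 14)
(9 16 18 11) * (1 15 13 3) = (1 15 13 3)(9 16 18 11) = [0, 15, 2, 1, 4, 5, 6, 7, 8, 16, 10, 9, 12, 3, 14, 13, 18, 17, 11]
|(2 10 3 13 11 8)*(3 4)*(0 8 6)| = |(0 8 2 10 4 3 13 11 6)| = 9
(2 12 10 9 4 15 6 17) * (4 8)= (2 12 10 9 8 4 15 6 17)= [0, 1, 12, 3, 15, 5, 17, 7, 4, 8, 9, 11, 10, 13, 14, 6, 16, 2]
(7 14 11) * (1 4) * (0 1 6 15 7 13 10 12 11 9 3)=[1, 4, 2, 0, 6, 5, 15, 14, 8, 3, 12, 13, 11, 10, 9, 7]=(0 1 4 6 15 7 14 9 3)(10 12 11 13)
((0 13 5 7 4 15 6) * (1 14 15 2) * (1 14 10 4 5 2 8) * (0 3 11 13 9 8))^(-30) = (2 11 6 14 13 3 15)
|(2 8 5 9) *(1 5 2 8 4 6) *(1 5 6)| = 7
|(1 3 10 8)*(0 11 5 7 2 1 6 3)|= |(0 11 5 7 2 1)(3 10 8 6)|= 12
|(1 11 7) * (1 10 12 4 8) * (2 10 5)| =|(1 11 7 5 2 10 12 4 8)| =9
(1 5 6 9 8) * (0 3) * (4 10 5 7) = (0 3)(1 7 4 10 5 6 9 8) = [3, 7, 2, 0, 10, 6, 9, 4, 1, 8, 5]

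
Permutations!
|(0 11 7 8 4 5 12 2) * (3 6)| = 8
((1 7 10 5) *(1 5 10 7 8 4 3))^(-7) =(10)(1 8 4 3)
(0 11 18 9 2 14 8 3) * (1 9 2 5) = (0 11 18 2 14 8 3)(1 9 5) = [11, 9, 14, 0, 4, 1, 6, 7, 3, 5, 10, 18, 12, 13, 8, 15, 16, 17, 2]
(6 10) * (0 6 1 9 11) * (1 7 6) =(0 1 9 11)(6 10 7) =[1, 9, 2, 3, 4, 5, 10, 6, 8, 11, 7, 0]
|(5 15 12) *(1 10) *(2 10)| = 3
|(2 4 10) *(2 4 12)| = 2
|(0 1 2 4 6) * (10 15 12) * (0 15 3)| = 9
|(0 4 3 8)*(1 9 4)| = 6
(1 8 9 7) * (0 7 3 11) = [7, 8, 2, 11, 4, 5, 6, 1, 9, 3, 10, 0] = (0 7 1 8 9 3 11)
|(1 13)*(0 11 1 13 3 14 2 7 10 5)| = |(0 11 1 3 14 2 7 10 5)| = 9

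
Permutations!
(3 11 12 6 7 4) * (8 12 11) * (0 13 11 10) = [13, 1, 2, 8, 3, 5, 7, 4, 12, 9, 0, 10, 6, 11] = (0 13 11 10)(3 8 12 6 7 4)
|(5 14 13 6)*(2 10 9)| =12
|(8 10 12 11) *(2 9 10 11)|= |(2 9 10 12)(8 11)|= 4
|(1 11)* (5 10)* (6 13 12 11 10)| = 7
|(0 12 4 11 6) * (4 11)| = |(0 12 11 6)| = 4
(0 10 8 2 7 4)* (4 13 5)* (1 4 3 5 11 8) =(0 10 1 4)(2 7 13 11 8)(3 5) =[10, 4, 7, 5, 0, 3, 6, 13, 2, 9, 1, 8, 12, 11]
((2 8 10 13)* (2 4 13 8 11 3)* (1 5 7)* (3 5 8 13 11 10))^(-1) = ((1 8 3 2 10 13 4 11 5 7))^(-1) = (1 7 5 11 4 13 10 2 3 8)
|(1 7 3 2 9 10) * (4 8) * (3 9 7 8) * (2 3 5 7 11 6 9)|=|(1 8 4 5 7 2 11 6 9 10)|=10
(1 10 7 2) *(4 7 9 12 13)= [0, 10, 1, 3, 7, 5, 6, 2, 8, 12, 9, 11, 13, 4]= (1 10 9 12 13 4 7 2)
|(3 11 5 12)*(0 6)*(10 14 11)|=6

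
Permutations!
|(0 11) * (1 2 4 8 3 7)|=6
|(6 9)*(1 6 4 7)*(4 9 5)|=|(9)(1 6 5 4 7)|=5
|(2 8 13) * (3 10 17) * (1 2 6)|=|(1 2 8 13 6)(3 10 17)|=15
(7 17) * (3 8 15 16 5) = (3 8 15 16 5)(7 17) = [0, 1, 2, 8, 4, 3, 6, 17, 15, 9, 10, 11, 12, 13, 14, 16, 5, 7]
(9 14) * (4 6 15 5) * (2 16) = [0, 1, 16, 3, 6, 4, 15, 7, 8, 14, 10, 11, 12, 13, 9, 5, 2] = (2 16)(4 6 15 5)(9 14)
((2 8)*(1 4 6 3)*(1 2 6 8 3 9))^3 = ((1 4 8 6 9)(2 3))^3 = (1 6 4 9 8)(2 3)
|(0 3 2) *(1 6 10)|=|(0 3 2)(1 6 10)|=3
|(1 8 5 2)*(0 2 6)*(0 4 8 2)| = |(1 2)(4 8 5 6)| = 4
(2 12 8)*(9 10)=(2 12 8)(9 10)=[0, 1, 12, 3, 4, 5, 6, 7, 2, 10, 9, 11, 8]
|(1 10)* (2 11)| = 2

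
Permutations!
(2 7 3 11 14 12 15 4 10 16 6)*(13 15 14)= (2 7 3 11 13 15 4 10 16 6)(12 14)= [0, 1, 7, 11, 10, 5, 2, 3, 8, 9, 16, 13, 14, 15, 12, 4, 6]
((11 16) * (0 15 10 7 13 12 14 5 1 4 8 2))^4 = (16)(0 13 1)(2 7 5)(4 15 12)(8 10 14)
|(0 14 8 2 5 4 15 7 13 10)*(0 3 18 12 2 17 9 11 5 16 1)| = 18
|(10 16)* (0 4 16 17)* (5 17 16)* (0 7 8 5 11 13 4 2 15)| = |(0 2 15)(4 11 13)(5 17 7 8)(10 16)| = 12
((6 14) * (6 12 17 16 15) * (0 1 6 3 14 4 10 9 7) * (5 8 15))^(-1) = (0 7 9 10 4 6 1)(3 15 8 5 16 17 12 14)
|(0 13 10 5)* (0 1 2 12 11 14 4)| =|(0 13 10 5 1 2 12 11 14 4)| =10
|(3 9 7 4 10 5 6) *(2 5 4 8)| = |(2 5 6 3 9 7 8)(4 10)| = 14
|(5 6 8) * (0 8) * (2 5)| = 5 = |(0 8 2 5 6)|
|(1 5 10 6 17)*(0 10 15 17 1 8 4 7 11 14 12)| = |(0 10 6 1 5 15 17 8 4 7 11 14 12)| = 13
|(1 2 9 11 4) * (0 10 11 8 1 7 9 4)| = |(0 10 11)(1 2 4 7 9 8)| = 6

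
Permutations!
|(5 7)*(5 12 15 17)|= 5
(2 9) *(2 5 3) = [0, 1, 9, 2, 4, 3, 6, 7, 8, 5] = (2 9 5 3)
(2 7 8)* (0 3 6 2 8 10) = [3, 1, 7, 6, 4, 5, 2, 10, 8, 9, 0] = (0 3 6 2 7 10)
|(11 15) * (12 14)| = 2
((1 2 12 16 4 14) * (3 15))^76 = ((1 2 12 16 4 14)(3 15))^76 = (1 4 12)(2 14 16)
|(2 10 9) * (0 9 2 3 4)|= 4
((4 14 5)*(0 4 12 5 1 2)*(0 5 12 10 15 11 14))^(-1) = ((0 4)(1 2 5 10 15 11 14))^(-1) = (0 4)(1 14 11 15 10 5 2)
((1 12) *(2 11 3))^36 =(12)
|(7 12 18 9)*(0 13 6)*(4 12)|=15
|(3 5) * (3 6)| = |(3 5 6)| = 3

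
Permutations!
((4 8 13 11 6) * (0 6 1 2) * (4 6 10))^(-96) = (13)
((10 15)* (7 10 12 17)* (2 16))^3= (2 16)(7 12 10 17 15)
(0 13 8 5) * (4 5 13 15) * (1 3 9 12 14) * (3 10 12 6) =(0 15 4 5)(1 10 12 14)(3 9 6)(8 13) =[15, 10, 2, 9, 5, 0, 3, 7, 13, 6, 12, 11, 14, 8, 1, 4]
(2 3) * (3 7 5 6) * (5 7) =(7)(2 5 6 3) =[0, 1, 5, 2, 4, 6, 3, 7]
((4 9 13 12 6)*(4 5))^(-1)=(4 5 6 12 13 9)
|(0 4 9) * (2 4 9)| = |(0 9)(2 4)| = 2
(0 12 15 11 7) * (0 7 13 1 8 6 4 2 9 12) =(1 8 6 4 2 9 12 15 11 13) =[0, 8, 9, 3, 2, 5, 4, 7, 6, 12, 10, 13, 15, 1, 14, 11]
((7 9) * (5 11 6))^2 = (5 6 11)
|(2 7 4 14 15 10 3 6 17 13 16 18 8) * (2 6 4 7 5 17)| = 40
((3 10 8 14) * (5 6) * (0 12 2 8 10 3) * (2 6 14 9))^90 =(14)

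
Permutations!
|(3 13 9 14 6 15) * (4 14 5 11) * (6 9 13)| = 15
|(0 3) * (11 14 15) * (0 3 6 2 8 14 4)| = 8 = |(0 6 2 8 14 15 11 4)|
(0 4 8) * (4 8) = (0 8) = [8, 1, 2, 3, 4, 5, 6, 7, 0]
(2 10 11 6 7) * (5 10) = (2 5 10 11 6 7) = [0, 1, 5, 3, 4, 10, 7, 2, 8, 9, 11, 6]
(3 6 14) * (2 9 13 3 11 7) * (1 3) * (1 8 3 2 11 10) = (1 2 9 13 8 3 6 14 10)(7 11) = [0, 2, 9, 6, 4, 5, 14, 11, 3, 13, 1, 7, 12, 8, 10]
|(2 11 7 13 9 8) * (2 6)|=|(2 11 7 13 9 8 6)|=7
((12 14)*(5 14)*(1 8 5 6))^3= ((1 8 5 14 12 6))^3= (1 14)(5 6)(8 12)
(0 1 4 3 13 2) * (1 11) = (0 11 1 4 3 13 2) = [11, 4, 0, 13, 3, 5, 6, 7, 8, 9, 10, 1, 12, 2]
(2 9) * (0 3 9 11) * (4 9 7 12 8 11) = [3, 1, 4, 7, 9, 5, 6, 12, 11, 2, 10, 0, 8] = (0 3 7 12 8 11)(2 4 9)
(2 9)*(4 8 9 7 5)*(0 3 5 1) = (0 3 5 4 8 9 2 7 1) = [3, 0, 7, 5, 8, 4, 6, 1, 9, 2]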